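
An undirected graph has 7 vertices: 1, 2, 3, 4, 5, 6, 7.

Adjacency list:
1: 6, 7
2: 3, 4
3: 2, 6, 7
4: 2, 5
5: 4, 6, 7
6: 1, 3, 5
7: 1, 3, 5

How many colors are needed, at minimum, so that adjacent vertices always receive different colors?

The cycle 5-6-3-2-4-5 has odd length 5, so it cannot be 2-colored; at least 3 colors are needed.
3 colors suffice: 1=a, 2=b, 3=a, 4=c, 5=a, 6=b, 7=b. Every edge joins two different colors.

3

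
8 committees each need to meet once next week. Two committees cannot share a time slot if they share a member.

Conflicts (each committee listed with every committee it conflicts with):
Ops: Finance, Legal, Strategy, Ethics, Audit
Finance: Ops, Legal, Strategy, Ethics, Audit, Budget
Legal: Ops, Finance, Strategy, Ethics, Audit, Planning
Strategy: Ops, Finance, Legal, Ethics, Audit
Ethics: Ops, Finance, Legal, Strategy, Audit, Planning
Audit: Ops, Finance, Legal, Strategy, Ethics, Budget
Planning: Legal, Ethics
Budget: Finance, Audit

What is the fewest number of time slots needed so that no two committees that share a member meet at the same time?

Ops, Finance, Legal, Strategy, Ethics, Audit pairwise conflict, so at least 6 time slots are needed.
6 time slots suffice: Ops=5, Finance=4, Legal=1, Strategy=6, Ethics=2, Audit=3, Planning=3, Budget=1. No two conflicting committees share a time slot.

6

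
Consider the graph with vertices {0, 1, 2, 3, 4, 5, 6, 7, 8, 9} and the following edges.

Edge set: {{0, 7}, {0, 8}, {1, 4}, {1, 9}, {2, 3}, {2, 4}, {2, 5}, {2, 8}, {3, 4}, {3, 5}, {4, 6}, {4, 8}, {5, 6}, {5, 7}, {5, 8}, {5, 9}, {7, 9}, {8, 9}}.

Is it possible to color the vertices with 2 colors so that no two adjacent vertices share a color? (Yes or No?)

5, 7, 9 are pairwise adjacent, so at least 3 colors are needed.
So 2 colors are not enough.

No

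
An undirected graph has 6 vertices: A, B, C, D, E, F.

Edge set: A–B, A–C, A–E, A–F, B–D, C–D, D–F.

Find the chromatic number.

C and D are adjacent, so at least 2 colors are needed.
2 colors suffice: color red → {A, D}; color blue → {B, C, E, F}. Each edge has distinct colors on its endpoints.

2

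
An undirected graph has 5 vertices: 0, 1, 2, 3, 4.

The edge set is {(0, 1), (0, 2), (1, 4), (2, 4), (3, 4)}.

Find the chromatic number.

2

1 and 4 are adjacent, so at least 2 colors are needed.
2 colors suffice: color red → {0, 4}; color blue → {1, 2, 3}. Each edge has distinct colors on its endpoints.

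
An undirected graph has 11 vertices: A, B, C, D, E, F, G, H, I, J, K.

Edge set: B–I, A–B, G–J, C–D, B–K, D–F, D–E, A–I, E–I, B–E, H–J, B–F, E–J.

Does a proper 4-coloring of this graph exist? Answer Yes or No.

Yes

The chromatic number is 3. A, B, I are mutually adjacent, so at least 3 colors are needed.
3 colors suffice: color 1 → {B, D, J}; color 2 → {A, C, E, F, G, H, K}; color 3 → {I}.
Since 4 ≥ 3, a proper 4-coloring certainly exists.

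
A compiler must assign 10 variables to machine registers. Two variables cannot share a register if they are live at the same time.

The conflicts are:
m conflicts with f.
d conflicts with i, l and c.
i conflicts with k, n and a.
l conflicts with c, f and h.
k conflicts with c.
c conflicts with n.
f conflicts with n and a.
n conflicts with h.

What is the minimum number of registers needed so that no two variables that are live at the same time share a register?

3

d, l, c all conflict with each other, so at least 3 registers are needed.
3 registers suffice: register 1 → {m, l, k, n, a}; register 2 → {i, c, f, h}; register 3 → {d}. Each listed conflict is separated.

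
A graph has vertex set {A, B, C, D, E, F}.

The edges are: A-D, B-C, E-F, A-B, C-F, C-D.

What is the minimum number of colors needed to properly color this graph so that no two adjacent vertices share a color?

2

A and B are adjacent, so at least 2 colors are needed.
2 colors suffice: color 1 → {A, C, E}; color 2 → {B, D, F}. Each edge has distinct colors on its endpoints.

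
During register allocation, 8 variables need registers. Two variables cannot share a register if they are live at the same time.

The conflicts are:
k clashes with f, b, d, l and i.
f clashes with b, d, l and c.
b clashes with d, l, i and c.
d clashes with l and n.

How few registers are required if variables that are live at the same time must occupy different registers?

k, f, b, d, l are mutually in conflict, so at least 5 registers are needed.
5 registers suffice: register 1 → {b, n}; register 2 → {f, i}; register 3 → {d, c}; register 4 → {k}; register 5 → {l}. Every pair that conflicts lands in different registers.

5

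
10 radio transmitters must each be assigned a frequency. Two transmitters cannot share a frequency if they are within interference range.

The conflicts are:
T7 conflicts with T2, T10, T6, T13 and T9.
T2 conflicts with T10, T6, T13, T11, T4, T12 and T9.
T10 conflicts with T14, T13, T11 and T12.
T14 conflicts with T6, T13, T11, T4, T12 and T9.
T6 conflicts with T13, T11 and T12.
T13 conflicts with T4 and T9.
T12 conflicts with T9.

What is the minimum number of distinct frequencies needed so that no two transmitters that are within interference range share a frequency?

4

T7, T2, T13, T9 pairwise conflict, so at least 4 frequencies are needed.
4 frequencies suffice: T7=4, T2=1, T10=3, T14=1, T6=3, T13=2, T11=2, T4=3, T12=2, T9=3. Every pair that conflicts lands in different frequencies.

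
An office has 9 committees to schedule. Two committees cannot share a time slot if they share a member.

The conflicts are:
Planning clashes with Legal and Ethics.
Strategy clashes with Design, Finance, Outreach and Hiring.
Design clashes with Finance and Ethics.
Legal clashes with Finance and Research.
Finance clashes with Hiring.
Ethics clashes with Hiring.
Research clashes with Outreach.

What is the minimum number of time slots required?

3

Strategy, Design, Finance pairwise conflict, so at least 3 time slots are needed.
3 time slots suffice: time slot 1 → {Finance, Ethics, Outreach}; time slot 2 → {Strategy, Legal}; time slot 3 → {Planning, Design, Research, Hiring}. No two conflicting committees share a time slot.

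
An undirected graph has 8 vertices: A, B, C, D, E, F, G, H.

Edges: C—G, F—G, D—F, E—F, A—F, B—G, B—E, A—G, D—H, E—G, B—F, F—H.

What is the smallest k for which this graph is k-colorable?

B, E, F, G form a clique, so at least 4 colors are needed.
A valid assignment using 4 colors: A=3, B=3, C=1, D=2, E=4, F=1, G=2, H=3. Each edge has distinct colors on its endpoints.

4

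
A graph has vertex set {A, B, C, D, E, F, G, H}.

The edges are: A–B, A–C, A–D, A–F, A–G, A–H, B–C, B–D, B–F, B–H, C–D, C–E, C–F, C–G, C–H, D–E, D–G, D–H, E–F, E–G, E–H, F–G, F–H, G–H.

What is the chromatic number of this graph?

5

A, B, C, D, H are pairwise adjacent (a clique of size 5), so at least 5 colors are needed.
One proper 5-coloring: A=3, B=5, C=2, D=4, E=3, F=4, G=5, H=1. Every edge joins two different colors.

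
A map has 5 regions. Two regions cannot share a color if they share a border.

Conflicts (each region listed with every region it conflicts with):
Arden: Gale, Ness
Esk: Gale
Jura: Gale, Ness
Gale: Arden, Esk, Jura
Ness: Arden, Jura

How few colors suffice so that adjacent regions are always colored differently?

Esk and Gale conflict, so at least 2 colors are needed.
A valid assignment using 2 colors: Arden=2, Esk=2, Jura=2, Gale=1, Ness=1. No two conflicting regions share a color.

2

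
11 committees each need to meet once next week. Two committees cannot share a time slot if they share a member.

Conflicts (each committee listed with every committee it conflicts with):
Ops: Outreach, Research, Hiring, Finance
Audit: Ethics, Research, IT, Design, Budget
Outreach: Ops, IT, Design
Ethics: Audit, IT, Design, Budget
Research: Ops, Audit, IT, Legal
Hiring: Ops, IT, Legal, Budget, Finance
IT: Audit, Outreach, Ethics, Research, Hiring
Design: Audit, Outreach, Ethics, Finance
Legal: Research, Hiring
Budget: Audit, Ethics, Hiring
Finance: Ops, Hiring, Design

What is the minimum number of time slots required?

3

Audit, Ethics, Design pairwise conflict, so at least 3 time slots are needed.
3 time slots suffice: time slot 1 → {Audit, Outreach, Hiring}; time slot 2 → {Ops, IT, Design, Legal, Budget}; time slot 3 → {Ethics, Research, Finance}. Every pair that conflicts lands in different time slots.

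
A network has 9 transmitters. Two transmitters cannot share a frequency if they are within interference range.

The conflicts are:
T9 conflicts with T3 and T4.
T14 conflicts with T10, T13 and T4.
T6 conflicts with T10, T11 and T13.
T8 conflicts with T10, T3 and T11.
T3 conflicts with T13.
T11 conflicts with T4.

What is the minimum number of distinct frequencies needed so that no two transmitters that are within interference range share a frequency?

3

The cycle T3-T8-T10-T6-T13-T3 has odd length 5, so it cannot be 2-colored; at least 3 frequencies are needed.
3 frequencies suffice: frequency 1 → {T9, T10, T11, T13}; frequency 2 → {T14, T6, T3}; frequency 3 → {T8, T4}. No two conflicting transmitters share a frequency.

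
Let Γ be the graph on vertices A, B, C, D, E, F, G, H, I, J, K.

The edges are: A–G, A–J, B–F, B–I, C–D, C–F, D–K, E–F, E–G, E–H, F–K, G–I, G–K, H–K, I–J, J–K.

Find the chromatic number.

3

The cycle B-I-G-K-F-B has odd length 5, so it cannot be 2-colored; at least 3 colors are needed.
3 colors suffice: color red → {A, C, E, I, K}; color blue → {D, F, G, H, J}; color green → {B}. Each edge has distinct colors on its endpoints.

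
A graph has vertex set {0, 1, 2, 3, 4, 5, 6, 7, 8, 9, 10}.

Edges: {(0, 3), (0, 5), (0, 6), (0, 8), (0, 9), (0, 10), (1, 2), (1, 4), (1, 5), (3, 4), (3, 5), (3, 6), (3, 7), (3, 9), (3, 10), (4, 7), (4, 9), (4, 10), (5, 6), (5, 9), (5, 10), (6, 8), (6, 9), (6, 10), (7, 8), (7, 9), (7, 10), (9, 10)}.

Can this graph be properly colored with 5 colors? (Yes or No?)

No

0, 3, 5, 6, 9, 10 form a clique, so at least 6 colors are needed.
So 5 colors are not enough.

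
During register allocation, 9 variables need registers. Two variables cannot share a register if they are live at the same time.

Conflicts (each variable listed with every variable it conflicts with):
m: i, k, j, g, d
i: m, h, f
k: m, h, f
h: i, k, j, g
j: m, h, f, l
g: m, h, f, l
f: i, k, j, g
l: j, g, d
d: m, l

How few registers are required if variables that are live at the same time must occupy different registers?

2

j and l conflict, so at least 2 registers are needed.
Using 2 registers: m=1, i=2, k=2, h=1, j=2, g=2, f=1, l=1, d=2. Every pair that conflicts lands in different registers.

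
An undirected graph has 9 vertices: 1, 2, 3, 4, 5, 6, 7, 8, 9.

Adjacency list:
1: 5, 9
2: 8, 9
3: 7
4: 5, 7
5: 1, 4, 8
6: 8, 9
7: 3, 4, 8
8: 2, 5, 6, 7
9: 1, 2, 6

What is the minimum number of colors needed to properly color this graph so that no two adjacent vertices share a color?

3

The cycle 1-9-2-8-5-1 has odd length 5, so it cannot be 2-colored; at least 3 colors are needed.
3 colors suffice: 1=green, 2=blue, 3=red, 4=red, 5=blue, 6=blue, 7=blue, 8=red, 9=red. No two adjacent vertices share a color.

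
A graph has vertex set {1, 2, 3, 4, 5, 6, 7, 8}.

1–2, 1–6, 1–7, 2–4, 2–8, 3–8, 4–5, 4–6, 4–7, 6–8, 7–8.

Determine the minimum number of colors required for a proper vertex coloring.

2

4 and 5 are adjacent, so at least 2 colors are needed.
2 colors suffice: 1=a, 2=b, 3=b, 4=a, 5=b, 6=b, 7=b, 8=a. No two adjacent vertices share a color.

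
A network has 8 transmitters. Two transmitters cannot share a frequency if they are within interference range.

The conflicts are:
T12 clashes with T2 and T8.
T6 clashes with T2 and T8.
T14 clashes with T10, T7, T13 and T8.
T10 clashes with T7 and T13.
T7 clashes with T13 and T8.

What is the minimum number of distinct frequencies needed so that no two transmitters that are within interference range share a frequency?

4

T14, T10, T7, T13 all conflict with each other, so at least 4 frequencies are needed.
4 frequencies suffice: frequency 1 → {T12, T6, T14}; frequency 2 → {T2, T7}; frequency 3 → {T13, T8}; frequency 4 → {T10}. Every pair that conflicts lands in different frequencies.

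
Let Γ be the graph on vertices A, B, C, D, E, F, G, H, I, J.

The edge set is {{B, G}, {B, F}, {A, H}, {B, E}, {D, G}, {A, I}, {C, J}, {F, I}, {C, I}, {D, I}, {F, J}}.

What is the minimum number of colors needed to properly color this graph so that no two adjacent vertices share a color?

3

The cycle D-G-B-F-I-D has odd length 5, so it cannot be 2-colored; at least 3 colors are needed.
3 colors suffice: color 1 → {B, H, I, J}; color 2 → {A, C, E, F, G}; color 3 → {D}. Each edge has distinct colors on its endpoints.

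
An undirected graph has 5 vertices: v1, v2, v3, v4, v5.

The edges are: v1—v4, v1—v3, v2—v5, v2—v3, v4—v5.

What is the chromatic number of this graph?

3

The cycle v1-v3-v2-v5-v4-v1 has odd length 5, so it cannot be 2-colored; at least 3 colors are needed.
3 colors suffice: color red → {v1, v2}; color blue → {v3, v5}; color green → {v4}. No two adjacent vertices share a color.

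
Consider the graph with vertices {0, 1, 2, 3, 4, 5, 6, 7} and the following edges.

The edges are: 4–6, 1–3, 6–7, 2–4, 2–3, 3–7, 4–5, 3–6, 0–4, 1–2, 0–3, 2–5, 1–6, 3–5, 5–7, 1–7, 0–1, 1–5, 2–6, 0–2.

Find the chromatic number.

4

1, 3, 6, 7 are mutually adjacent (a clique of size 4), so at least 4 colors are needed.
4 colors suffice: color red → {3, 4}; color blue → {1}; color green → {2, 7}; color yellow → {0, 5, 6}. Every edge joins two different colors.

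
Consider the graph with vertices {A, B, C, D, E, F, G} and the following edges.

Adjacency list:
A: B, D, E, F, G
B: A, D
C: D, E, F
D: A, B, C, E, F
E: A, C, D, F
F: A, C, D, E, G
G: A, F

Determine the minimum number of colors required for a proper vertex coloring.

4

C, D, E, F are pairwise adjacent (a clique of size 4), so at least 4 colors are needed.
A valid assignment using 4 colors: A=3, B=1, C=3, D=2, E=4, F=1, G=2. Each edge has distinct colors on its endpoints.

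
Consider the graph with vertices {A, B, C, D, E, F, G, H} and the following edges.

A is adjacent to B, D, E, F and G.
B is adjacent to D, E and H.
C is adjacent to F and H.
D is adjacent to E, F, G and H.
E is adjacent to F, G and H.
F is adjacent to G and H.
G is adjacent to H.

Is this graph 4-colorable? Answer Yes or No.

D, E, F, G, H are mutually adjacent (a clique of size 5), so at least 5 colors are needed.
So 4 colors are not enough.

No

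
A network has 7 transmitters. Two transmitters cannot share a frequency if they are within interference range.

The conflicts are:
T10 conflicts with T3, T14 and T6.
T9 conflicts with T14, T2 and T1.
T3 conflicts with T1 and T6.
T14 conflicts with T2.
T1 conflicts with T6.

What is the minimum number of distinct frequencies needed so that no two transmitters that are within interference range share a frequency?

3

T9, T14, T2 pairwise conflict, so at least 3 frequencies are needed.
3 frequencies suffice: frequency 1 → {T10, T2, T1}; frequency 2 → {T3, T14}; frequency 3 → {T9, T6}. Each listed conflict is separated.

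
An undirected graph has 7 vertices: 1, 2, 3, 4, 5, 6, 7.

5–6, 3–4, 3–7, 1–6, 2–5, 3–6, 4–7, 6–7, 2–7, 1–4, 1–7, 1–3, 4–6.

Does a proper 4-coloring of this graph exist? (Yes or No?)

1, 3, 4, 6, 7 are pairwise adjacent (a clique of size 5), so at least 5 colors are needed.
So 4 colors are not enough.

No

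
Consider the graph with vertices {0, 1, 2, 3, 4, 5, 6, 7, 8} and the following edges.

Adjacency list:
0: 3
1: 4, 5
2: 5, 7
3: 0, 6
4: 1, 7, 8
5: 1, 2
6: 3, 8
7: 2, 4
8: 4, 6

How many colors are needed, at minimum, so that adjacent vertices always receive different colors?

3

The cycle 2-7-4-1-5-2 has odd length 5, so it cannot be 2-colored; at least 3 colors are needed.
3 colors suffice: color a → {3, 4, 5}; color b → {0, 1, 7, 8}; color c → {2, 6}. Each edge has distinct colors on its endpoints.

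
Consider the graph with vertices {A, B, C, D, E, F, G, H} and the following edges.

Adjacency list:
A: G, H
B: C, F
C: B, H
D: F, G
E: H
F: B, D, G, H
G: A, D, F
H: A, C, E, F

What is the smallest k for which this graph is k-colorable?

D, F, G form a triangle, so at least 3 colors are needed.
A valid assignment using 3 colors: A=red, B=blue, C=red, D=green, E=red, F=red, G=blue, H=blue. Each edge has distinct colors on its endpoints.

3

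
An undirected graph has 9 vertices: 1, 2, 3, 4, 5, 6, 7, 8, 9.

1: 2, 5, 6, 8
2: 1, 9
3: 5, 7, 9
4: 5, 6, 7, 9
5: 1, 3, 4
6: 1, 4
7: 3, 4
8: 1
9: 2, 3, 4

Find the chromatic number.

3

The cycle 4-6-1-2-9-4 has odd length 5, so it cannot be 2-colored; at least 3 colors are needed.
3 colors suffice: color red → {1, 3, 4}; color blue → {5, 6, 7, 8, 9}; color green → {2}. Each edge has distinct colors on its endpoints.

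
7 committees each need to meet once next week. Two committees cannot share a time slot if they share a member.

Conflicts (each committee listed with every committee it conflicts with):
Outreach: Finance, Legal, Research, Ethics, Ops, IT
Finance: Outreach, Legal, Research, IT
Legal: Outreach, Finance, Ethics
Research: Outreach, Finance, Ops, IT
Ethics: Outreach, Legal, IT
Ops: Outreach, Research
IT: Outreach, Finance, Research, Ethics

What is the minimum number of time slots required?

4

Outreach, Finance, Research, IT are mutually in conflict, so at least 4 time slots are needed.
4 time slots suffice: time slot 1 → {Outreach}; time slot 2 → {Legal, Research}; time slot 3 → {Finance, Ethics, Ops}; time slot 4 → {IT}. No two conflicting committees share a time slot.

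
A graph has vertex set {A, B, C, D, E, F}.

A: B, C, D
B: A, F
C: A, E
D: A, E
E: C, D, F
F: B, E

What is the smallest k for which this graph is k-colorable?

The cycle C-E-F-B-A-C has odd length 5, so it cannot be 2-colored; at least 3 colors are needed.
A valid assignment using 3 colors: A=1, B=3, C=2, D=2, E=1, F=2. Each edge has distinct colors on its endpoints.

3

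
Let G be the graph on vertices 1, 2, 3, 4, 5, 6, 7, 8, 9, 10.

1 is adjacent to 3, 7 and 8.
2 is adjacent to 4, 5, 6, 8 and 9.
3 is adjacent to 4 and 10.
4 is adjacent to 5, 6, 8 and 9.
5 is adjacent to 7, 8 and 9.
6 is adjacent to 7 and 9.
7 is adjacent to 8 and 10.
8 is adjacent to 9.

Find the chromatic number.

5

2, 4, 5, 8, 9 are mutually adjacent (a clique of size 5), so at least 5 colors are needed.
5 colors suffice: 1=c, 2=e, 3=a, 4=b, 5=c, 6=a, 7=b, 8=a, 9=d, 10=c. Each edge has distinct colors on its endpoints.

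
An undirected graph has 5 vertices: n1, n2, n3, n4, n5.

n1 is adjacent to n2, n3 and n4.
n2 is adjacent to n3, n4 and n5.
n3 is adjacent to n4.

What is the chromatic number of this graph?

n1, n2, n3, n4 form a clique, so at least 4 colors are needed.
A valid assignment using 4 colors: n1=green, n2=red, n3=yellow, n4=blue, n5=blue. Each edge has distinct colors on its endpoints.

4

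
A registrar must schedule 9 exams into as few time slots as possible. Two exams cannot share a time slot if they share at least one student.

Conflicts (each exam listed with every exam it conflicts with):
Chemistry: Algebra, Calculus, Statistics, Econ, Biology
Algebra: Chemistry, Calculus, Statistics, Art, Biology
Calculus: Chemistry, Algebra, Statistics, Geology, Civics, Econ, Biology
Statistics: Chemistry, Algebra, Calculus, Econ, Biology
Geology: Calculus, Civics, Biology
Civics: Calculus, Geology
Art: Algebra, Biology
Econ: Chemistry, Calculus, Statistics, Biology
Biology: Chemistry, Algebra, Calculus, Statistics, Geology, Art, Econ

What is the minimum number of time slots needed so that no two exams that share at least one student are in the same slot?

5

Chemistry, Algebra, Calculus, Statistics, Biology are mutually in conflict, so at least 5 time slots are needed.
5 time slots suffice: time slot 1 → {Civics, Biology}; time slot 2 → {Calculus, Art}; time slot 3 → {Chemistry, Geology}; time slot 4 → {Algebra, Econ}; time slot 5 → {Statistics}. No two conflicting exams share a time slot.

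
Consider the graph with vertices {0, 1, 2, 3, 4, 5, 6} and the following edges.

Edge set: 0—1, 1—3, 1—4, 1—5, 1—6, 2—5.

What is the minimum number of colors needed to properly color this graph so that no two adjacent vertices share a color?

2

1 and 4 are adjacent, so at least 2 colors are needed.
A valid assignment using 2 colors: 0=blue, 1=red, 2=red, 3=blue, 4=blue, 5=blue, 6=blue. No two adjacent vertices share a color.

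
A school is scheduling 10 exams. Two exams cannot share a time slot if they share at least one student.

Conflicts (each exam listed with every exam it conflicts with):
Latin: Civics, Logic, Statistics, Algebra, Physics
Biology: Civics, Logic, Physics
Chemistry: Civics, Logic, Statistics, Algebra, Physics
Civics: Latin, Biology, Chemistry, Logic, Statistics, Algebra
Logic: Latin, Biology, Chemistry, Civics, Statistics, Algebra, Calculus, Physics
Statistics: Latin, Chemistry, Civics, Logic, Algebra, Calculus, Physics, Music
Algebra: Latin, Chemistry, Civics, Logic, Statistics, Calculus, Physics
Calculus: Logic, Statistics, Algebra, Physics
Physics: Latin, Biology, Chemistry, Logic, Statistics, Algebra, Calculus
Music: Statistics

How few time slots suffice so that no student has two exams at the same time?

5

Chemistry, Civics, Logic, Statistics, Algebra pairwise conflict, so at least 5 time slots are needed.
5 time slots suffice: time slot 1 → {Logic, Music}; time slot 2 → {Biology, Statistics}; time slot 3 → {Civics, Physics}; time slot 4 → {Algebra}; time slot 5 → {Latin, Chemistry, Calculus}. No two conflicting exams share a time slot.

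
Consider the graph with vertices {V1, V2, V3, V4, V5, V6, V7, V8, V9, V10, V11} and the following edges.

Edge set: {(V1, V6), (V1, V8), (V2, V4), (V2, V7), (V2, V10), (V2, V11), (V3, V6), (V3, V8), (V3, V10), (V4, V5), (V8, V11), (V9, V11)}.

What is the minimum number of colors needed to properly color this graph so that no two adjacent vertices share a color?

The cycle V8-V3-V10-V2-V11-V8 has odd length 5, so it cannot be 2-colored; at least 3 colors are needed.
3 colors suffice: color 1 → {V2, V5, V6, V8, V9}; color 2 → {V1, V3, V4, V7, V11}; color 3 → {V10}. Each edge has distinct colors on its endpoints.

3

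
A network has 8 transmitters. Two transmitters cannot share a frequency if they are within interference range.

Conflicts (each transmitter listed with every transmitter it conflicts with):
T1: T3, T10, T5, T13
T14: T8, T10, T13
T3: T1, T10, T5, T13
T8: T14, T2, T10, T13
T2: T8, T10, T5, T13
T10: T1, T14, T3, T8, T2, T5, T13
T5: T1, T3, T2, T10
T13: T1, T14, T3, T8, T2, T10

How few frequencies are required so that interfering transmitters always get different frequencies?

4

T1, T3, T10, T13 pairwise conflict, so at least 4 frequencies are needed.
4 frequencies suffice: frequency 1 → {T10}; frequency 2 → {T5, T13}; frequency 3 → {T1, T14, T2}; frequency 4 → {T3, T8}. Every pair that conflicts lands in different frequencies.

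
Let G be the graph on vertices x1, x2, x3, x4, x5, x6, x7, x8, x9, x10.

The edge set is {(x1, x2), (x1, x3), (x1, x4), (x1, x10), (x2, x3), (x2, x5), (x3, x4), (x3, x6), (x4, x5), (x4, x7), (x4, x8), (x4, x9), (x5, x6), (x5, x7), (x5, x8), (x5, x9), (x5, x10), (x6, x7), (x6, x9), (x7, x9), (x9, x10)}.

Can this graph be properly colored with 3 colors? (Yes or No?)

x4, x5, x7, x9 are mutually adjacent (a clique of size 4), so at least 4 colors are needed.
So 3 colors are not enough.

No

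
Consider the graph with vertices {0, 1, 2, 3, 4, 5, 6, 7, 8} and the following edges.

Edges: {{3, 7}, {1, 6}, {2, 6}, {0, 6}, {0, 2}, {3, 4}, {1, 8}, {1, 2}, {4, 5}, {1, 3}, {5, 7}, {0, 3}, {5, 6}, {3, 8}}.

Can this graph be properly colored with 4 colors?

The chromatic number is 3. 1, 3, 8 are mutually adjacent, so at least 3 colors are needed.
3 colors suffice: color red → {3, 6}; color blue → {0, 1, 5}; color green → {2, 4, 7, 8}.
Since 4 ≥ 3, a proper 4-coloring certainly exists.

Yes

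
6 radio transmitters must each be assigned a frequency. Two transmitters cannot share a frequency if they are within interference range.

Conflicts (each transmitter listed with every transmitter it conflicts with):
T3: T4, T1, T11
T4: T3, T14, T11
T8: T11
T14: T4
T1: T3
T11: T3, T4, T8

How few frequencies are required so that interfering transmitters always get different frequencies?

3

T3, T4, T11 are mutually in conflict, so at least 3 frequencies are needed.
3 frequencies suffice: T3=1, T4=2, T8=1, T14=1, T1=2, T11=3. Every pair that conflicts lands in different frequencies.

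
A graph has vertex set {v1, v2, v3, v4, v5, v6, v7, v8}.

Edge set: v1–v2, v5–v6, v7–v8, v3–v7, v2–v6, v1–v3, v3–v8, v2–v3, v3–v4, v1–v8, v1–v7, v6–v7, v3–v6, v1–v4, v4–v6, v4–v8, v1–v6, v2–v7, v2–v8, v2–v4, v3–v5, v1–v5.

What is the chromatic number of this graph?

v1, v2, v3, v4, v8 form a clique, so at least 5 colors are needed.
5 colors suffice: color R → {v3}; color B → {v1}; color G → {v2, v5}; color Y → {v6, v8}; color P → {v4, v7}. Each edge has distinct colors on its endpoints.

5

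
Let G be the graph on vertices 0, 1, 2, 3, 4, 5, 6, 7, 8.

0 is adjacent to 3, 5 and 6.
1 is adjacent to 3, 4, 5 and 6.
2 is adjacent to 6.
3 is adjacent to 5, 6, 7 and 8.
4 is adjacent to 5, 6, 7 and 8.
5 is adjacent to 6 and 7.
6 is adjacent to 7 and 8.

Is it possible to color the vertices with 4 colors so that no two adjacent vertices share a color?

The chromatic number is 4. 0, 3, 5, 6 form a clique, so at least 4 colors are needed.
One proper 4-coloring: 0=yellow, 1=yellow, 2=blue, 3=green, 4=green, 5=blue, 6=red, 7=yellow, 8=blue.
That is already a proper 4-coloring.

Yes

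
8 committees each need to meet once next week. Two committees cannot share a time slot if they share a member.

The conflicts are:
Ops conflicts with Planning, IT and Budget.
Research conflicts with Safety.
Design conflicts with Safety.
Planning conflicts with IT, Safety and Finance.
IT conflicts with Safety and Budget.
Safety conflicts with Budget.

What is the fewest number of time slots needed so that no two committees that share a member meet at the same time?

3

Ops, IT, Budget are mutually in conflict, so at least 3 time slots are needed.
A valid assignment using 3 time slots: Ops=1, Research=2, Design=2, Planning=2, IT=3, Safety=1, Budget=2, Finance=1. Every pair that conflicts lands in different time slots.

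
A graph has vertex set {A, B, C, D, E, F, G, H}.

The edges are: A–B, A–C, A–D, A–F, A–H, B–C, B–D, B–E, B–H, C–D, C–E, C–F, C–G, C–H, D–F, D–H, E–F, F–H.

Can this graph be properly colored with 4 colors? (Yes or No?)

No

A, B, C, D, H are mutually adjacent (a clique of size 5), so at least 5 colors are needed.
So 4 colors are not enough.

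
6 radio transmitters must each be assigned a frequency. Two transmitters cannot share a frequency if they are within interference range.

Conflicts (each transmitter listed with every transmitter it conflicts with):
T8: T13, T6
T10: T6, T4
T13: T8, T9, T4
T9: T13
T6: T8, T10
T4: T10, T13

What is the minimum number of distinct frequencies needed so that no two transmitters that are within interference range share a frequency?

3

The cycle T6-T8-T13-T4-T10-T6 has odd length 5, so it cannot be 2-colored; at least 3 frequencies are needed.
3 frequencies suffice: frequency 1 → {T10, T13}; frequency 2 → {T9, T6, T4}; frequency 3 → {T8}. Every pair that conflicts lands in different frequencies.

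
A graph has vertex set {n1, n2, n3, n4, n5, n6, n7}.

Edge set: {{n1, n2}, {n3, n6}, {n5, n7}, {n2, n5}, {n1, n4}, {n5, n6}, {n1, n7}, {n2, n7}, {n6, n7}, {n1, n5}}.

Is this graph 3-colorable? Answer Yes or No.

n1, n2, n5, n7 form a clique, so at least 4 colors are needed.
So 3 colors are not enough.

No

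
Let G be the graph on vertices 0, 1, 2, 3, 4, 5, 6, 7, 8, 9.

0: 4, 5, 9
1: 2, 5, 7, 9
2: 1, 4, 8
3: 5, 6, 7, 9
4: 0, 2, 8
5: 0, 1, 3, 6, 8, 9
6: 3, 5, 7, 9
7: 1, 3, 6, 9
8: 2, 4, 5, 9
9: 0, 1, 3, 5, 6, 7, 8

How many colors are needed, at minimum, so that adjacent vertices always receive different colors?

4

3, 5, 6, 9 are mutually adjacent (a clique of size 4), so at least 4 colors are needed.
4 colors suffice: 0=green, 1=green, 2=red, 3=green, 4=blue, 5=blue, 6=yellow, 7=blue, 8=green, 9=red. Each edge has distinct colors on its endpoints.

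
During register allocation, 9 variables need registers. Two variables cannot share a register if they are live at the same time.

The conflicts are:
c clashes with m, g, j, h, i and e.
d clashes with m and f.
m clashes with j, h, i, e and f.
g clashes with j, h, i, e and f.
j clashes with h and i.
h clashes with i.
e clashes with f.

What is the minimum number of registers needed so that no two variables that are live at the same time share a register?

c, m, j, h, i are mutually in conflict, so at least 5 registers are needed.
A valid assignment using 5 registers: c=2, d=3, m=1, g=1, j=4, h=5, i=3, e=3, f=2. Each listed conflict is separated.

5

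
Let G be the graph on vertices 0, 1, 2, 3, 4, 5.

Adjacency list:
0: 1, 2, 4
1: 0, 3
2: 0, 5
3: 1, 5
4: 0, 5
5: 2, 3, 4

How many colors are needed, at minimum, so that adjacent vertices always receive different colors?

3

The cycle 1-0-2-5-3-1 has odd length 5, so it cannot be 2-colored; at least 3 colors are needed.
One proper 3-coloring: 0=a, 1=c, 2=b, 3=b, 4=b, 5=a. Each edge has distinct colors on its endpoints.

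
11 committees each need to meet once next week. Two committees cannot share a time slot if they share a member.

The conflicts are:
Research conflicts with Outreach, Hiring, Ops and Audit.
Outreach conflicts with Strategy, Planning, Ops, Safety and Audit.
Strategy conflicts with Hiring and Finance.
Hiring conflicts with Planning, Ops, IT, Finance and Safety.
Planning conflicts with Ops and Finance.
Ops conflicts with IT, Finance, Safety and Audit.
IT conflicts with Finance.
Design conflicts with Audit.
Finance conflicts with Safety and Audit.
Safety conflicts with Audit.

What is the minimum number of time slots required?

Research, Outreach, Ops, Audit are mutually in conflict, so at least 4 time slots are needed.
4 time slots suffice: time slot 1 → {Strategy, Ops, Design}; time slot 2 → {Hiring, Audit}; time slot 3 → {Outreach, Finance}; time slot 4 → {Research, Planning, IT, Safety}. No two conflicting committees share a time slot.

4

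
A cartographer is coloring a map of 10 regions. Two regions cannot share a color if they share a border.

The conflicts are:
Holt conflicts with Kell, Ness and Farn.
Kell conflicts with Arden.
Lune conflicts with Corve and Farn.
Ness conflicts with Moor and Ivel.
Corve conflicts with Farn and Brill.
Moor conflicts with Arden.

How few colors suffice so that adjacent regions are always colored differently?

Lune, Corve, Farn are mutually in conflict, so at least 3 colors are needed.
3 colors suffice: color 1 → {Kell, Ness, Farn, Brill}; color 2 → {Holt, Corve, Moor, Ivel}; color 3 → {Lune, Arden}. Every pair that conflicts lands in different colors.

3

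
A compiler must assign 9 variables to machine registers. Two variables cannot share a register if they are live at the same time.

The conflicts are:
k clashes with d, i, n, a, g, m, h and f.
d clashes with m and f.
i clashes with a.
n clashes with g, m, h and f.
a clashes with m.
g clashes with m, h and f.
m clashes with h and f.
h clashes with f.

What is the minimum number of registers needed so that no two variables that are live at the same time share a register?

k, n, g, m, h, f all conflict with each other, so at least 6 registers are needed.
6 registers suffice: register 1 → {k}; register 2 → {i, m}; register 3 → {a, f}; register 4 → {d, h}; register 5 → {n}; register 6 → {g}. Each listed conflict is separated.

6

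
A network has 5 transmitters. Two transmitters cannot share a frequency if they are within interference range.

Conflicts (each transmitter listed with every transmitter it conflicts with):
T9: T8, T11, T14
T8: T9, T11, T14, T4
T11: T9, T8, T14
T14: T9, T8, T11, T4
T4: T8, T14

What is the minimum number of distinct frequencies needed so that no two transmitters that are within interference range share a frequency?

4

T9, T8, T11, T14 pairwise conflict, so at least 4 frequencies are needed.
4 frequencies suffice: frequency 1 → {T8}; frequency 2 → {T14}; frequency 3 → {T9, T4}; frequency 4 → {T11}. No two conflicting transmitters share a frequency.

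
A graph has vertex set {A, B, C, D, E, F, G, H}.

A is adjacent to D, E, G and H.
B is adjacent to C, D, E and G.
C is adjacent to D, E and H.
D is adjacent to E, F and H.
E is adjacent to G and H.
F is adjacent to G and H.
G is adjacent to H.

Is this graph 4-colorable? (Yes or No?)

The chromatic number is 4. A, D, E, H form a clique, so at least 4 colors are needed.
A valid assignment using 4 colors: A=4, B=1, C=4, D=2, E=3, F=3, G=2, H=1.
That is already a proper 4-coloring.

Yes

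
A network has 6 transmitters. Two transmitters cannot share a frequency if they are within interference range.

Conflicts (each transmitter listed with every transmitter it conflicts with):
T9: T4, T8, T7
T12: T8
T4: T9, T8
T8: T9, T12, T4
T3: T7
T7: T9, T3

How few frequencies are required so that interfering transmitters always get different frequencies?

T9, T4, T8 all conflict with each other, so at least 3 frequencies are needed.
3 frequencies suffice: T9=2, T12=2, T4=3, T8=1, T3=2, T7=1. No two conflicting transmitters share a frequency.

3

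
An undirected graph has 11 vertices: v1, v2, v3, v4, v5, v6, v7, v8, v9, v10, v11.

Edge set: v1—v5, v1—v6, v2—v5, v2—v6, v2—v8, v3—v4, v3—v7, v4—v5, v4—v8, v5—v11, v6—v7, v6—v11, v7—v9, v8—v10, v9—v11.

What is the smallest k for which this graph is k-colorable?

2

v2 and v5 are adjacent, so at least 2 colors are needed.
2 colors suffice: color 1 → {v3, v5, v6, v8, v9}; color 2 → {v1, v2, v4, v7, v10, v11}. Each edge has distinct colors on its endpoints.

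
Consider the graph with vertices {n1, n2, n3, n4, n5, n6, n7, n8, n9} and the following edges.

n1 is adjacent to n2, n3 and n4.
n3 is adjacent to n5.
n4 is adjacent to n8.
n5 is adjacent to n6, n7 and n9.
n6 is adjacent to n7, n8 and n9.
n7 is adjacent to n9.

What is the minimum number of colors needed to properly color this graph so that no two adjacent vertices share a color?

4

n5, n6, n7, n9 are mutually adjacent (a clique of size 4), so at least 4 colors are needed.
4 colors suffice: n1=red, n2=blue, n3=blue, n4=blue, n5=red, n6=blue, n7=green, n8=red, n9=yellow. Each edge has distinct colors on its endpoints.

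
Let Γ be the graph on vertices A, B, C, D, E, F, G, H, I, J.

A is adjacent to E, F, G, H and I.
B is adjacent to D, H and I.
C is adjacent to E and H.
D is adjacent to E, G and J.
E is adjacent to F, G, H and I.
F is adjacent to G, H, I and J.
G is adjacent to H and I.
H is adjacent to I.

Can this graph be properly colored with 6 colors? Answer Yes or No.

The chromatic number is 6. A, E, F, G, H, I are mutually adjacent (a clique of size 6), so at least 6 colors are needed.
One proper 6-coloring: A=6, B=1, C=3, D=2, E=1, F=4, G=3, H=2, I=5, J=1.
That is already a proper 6-coloring.

Yes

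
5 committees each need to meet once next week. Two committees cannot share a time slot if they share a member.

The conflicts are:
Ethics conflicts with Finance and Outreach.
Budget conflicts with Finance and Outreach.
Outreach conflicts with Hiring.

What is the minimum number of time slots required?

Budget and Finance conflict, so at least 2 time slots are needed.
2 time slots suffice: time slot 1 → {Finance, Outreach}; time slot 2 → {Ethics, Budget, Hiring}. Each listed conflict is separated.

2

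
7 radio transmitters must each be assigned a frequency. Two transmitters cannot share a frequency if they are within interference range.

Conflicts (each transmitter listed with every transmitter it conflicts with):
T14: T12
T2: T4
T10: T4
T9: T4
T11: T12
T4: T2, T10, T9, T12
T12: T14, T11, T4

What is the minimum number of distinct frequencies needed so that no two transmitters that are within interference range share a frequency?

2

T11 and T12 conflict, so at least 2 frequencies are needed.
2 frequencies suffice: frequency 1 → {T14, T11, T4}; frequency 2 → {T2, T10, T9, T12}. Every pair that conflicts lands in different frequencies.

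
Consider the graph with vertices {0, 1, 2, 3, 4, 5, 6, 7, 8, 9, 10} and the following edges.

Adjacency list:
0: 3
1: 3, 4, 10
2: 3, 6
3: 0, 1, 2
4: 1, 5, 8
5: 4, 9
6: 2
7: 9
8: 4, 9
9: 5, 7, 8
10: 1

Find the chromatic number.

2 and 6 are adjacent, so at least 2 colors are needed.
2 colors suffice: color red → {3, 4, 6, 9, 10}; color blue → {0, 1, 2, 5, 7, 8}. Every edge joins two different colors.

2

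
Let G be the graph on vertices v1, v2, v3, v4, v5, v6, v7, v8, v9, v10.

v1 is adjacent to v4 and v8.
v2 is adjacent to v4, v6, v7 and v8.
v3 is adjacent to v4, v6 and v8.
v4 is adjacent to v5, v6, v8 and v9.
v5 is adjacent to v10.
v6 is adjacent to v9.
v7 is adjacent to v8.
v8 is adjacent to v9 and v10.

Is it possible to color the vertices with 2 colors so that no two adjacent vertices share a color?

No

v2, v4, v8 form a triangle, so at least 3 colors are needed.
So 2 colors are not enough.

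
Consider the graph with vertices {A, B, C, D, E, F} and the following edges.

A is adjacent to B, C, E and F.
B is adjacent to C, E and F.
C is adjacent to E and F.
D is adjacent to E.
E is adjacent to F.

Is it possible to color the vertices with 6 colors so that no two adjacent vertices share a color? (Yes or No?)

Yes

The chromatic number is 5. A, B, C, E, F form a clique, so at least 5 colors are needed.
5 colors suffice: color 1 → {E}; color 2 → {D, F}; color 3 → {A}; color 4 → {B}; color 5 → {C}.
Since 6 ≥ 5, a proper 6-coloring certainly exists.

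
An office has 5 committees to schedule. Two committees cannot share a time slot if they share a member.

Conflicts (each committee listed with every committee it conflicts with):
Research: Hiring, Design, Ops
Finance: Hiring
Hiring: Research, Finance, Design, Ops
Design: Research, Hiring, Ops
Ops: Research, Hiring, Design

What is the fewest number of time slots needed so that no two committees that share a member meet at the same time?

4

Research, Hiring, Design, Ops are mutually in conflict, so at least 4 time slots are needed.
4 time slots suffice: Research=2, Finance=2, Hiring=1, Design=4, Ops=3. Every pair that conflicts lands in different time slots.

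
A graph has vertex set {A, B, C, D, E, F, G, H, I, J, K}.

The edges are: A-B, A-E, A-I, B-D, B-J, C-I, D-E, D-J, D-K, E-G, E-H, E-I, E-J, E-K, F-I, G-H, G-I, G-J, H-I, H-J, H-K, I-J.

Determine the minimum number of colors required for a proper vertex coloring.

E, G, H, I, J are mutually adjacent (a clique of size 5), so at least 5 colors are needed.
5 colors suffice: color 1 → {B, C, E, F}; color 2 → {D, I}; color 3 → {A, J, K}; color 4 → {H}; color 5 → {G}. Every edge joins two different colors.

5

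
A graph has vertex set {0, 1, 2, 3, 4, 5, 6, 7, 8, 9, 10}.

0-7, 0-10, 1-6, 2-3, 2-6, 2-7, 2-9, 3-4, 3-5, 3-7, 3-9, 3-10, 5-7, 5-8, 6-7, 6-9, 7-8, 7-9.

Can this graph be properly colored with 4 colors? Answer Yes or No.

Yes

The chromatic number is 4. 2, 6, 7, 9 are mutually adjacent (a clique of size 4), so at least 4 colors are needed.
4 colors suffice: color a → {1, 4, 7, 10}; color b → {0, 3, 6, 8}; color c → {2, 5}; color d → {9}.
That is already a proper 4-coloring.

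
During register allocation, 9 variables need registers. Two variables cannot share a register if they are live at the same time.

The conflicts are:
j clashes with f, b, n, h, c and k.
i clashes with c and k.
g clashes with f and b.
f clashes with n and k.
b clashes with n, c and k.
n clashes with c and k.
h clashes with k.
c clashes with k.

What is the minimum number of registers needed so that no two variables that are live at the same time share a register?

j, b, n, c, k pairwise conflict, so at least 5 registers are needed.
5 registers suffice: register 1 → {g, k}; register 2 → {j, i}; register 3 → {f, h, c}; register 4 → {n}; register 5 → {b}. No two conflicting variables share a register.

5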